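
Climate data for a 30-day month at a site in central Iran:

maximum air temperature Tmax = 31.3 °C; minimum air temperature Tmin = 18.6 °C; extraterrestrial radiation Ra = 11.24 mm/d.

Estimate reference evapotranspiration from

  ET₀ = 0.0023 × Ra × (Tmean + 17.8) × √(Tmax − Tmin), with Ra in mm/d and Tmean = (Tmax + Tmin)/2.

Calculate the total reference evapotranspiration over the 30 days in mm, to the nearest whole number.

Tmean = (31.3 + 18.6)/2 = 24.95 °C
ET₀ = 0.0023 × 11.24 × (24.95 + 17.8) × √12.7 = 0.0023 × 11.24 × 42.75 × 3.5637 = 3.9385 mm/d
Over 30 days: 3.9385 × 30 = 118.155 mm

118 mm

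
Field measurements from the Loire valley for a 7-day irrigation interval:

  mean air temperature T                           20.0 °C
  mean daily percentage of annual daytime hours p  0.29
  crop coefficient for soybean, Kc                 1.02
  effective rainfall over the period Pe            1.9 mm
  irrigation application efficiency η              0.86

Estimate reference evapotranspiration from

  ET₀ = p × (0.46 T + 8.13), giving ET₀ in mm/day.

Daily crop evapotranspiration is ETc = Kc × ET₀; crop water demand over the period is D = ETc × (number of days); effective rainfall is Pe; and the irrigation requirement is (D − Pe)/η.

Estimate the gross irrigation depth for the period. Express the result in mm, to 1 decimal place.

39.5 mm

ET₀ = 0.29 × (0.46 × 20.0 + 8.13) = 0.29 × 17.330 = 5.0257 mm/d
ETc = Kc × ET₀ = 1.02 × 5.0257 = 5.1262 mm/d
Crop demand D = ETc × 7 d = 5.1262 × 7 = 35.883 mm
D − Pe = 35.883 − 1.9 = 33.983 mm
Gross irrigation = 33.983 / 0.86 = 39.515 mm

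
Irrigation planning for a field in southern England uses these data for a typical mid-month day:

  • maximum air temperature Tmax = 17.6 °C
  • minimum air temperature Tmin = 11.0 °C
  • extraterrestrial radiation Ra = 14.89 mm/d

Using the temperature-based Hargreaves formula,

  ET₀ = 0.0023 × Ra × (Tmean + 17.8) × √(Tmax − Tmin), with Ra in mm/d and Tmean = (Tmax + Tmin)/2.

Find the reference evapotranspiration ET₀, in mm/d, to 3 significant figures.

Tmean = (17.6 + 11.0)/2 = 14.30 °C
ET₀ = 0.0023 × 14.89 × (14.30 + 17.8) × √6.6 = 0.0023 × 14.89 × 32.10 × 2.5690 = 2.8242 mm/d

2.82 mm/d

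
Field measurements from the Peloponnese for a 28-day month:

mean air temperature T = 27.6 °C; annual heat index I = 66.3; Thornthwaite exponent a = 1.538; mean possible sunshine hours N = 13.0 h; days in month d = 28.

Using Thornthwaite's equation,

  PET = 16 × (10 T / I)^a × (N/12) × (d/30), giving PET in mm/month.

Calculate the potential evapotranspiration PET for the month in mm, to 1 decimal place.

10T/I = 10 × 27.6 / 66.3 = 4.1629
(10T/I)^a = 4.1629^1.538 = 8.9667
Uncorrected PET = 16 × 8.9667 = 143.467 mm
Correction = (N/12)(d/30) = (13.0/12)(28/30) = 1.0111
PET = 143.467 × 1.0111 = 145.059 mm/month

145.1 mm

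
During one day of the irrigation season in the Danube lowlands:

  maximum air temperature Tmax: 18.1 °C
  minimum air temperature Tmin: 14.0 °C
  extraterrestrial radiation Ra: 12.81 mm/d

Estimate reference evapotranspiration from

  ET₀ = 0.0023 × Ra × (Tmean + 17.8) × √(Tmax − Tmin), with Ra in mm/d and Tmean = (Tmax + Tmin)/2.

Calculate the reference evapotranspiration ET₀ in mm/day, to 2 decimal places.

Tmean = (18.1 + 14.0)/2 = 16.05 °C
ET₀ = 0.0023 × 12.81 × (16.05 + 17.8) × √4.1 = 0.0023 × 12.81 × 33.85 × 2.0248 = 2.0194 mm/d

2.02 mm/day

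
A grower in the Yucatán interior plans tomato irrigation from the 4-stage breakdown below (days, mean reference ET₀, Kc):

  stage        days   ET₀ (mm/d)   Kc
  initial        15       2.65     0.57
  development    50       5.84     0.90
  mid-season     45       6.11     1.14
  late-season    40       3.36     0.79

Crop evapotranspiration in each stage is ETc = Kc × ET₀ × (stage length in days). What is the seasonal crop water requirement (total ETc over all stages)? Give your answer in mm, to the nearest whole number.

705 mm

initial: 0.57 × 2.65 × 15 = 22.66 mm
development: 0.90 × 5.84 × 50 = 262.80 mm
mid-season: 1.14 × 6.11 × 45 = 313.44 mm
late-season: 0.79 × 3.36 × 40 = 106.18 mm
Seasonal total = 705.08 mm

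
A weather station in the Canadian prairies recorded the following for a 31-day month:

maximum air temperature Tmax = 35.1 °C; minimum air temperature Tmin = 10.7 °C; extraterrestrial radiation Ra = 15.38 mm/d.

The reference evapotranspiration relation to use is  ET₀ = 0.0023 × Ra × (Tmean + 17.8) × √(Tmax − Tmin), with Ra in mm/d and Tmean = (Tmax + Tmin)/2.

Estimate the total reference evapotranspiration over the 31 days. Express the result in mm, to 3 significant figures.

220 mm

Tmean = (35.1 + 10.7)/2 = 22.90 °C
ET₀ = 0.0023 × 15.38 × (22.90 + 17.8) × √24.4 = 0.0023 × 15.38 × 40.70 × 4.9396 = 7.1116 mm/d
Over 31 days: 7.1116 × 31 = 220.460 mm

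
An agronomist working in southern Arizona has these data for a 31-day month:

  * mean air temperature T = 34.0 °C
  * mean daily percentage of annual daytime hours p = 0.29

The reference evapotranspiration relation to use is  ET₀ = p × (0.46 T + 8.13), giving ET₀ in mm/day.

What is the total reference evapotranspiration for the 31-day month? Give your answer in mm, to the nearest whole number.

ET₀ = 0.29 × (0.46 × 34.0 + 8.13) = 0.29 × 23.770 = 6.8933 mm/d
Monthly total = 6.8933 × 31 = 213.692 mm

214 mm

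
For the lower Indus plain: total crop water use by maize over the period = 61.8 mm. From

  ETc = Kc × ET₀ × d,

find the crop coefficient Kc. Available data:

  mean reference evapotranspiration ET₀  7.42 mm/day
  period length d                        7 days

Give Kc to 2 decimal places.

ETc = Kc × ET₀ × d  ⇒  Kc = ETc / (ET₀ × d)
Kc = 61.8 / (7.42 × 7) = 61.8 / 51.94 = 1.1898

1.19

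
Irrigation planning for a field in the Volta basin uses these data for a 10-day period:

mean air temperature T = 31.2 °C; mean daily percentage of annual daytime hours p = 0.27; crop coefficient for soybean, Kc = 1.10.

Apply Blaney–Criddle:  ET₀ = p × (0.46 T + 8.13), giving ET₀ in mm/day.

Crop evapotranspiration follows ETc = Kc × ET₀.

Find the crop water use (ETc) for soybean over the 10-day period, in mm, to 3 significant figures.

66.8 mm

ET₀ = 0.27 × (0.46 × 31.2 + 8.13) = 0.27 × 22.482 = 6.0701 mm/d
ETc = Kc × ET₀ = 1.10 × 6.0701 = 6.6771 mm/d
Over 10 days: 6.6771 × 10 = 66.771 mm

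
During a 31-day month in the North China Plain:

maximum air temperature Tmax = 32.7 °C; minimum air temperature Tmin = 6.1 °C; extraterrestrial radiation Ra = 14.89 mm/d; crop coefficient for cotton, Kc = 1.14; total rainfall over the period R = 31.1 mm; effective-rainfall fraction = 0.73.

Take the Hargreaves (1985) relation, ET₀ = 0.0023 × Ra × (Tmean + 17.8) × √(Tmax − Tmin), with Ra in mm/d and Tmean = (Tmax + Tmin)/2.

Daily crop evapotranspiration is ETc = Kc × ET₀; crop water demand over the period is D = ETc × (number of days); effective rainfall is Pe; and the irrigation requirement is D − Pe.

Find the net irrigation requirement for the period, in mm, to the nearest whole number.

Tmean = (32.7 + 6.1)/2 = 19.40 °C
ET₀ = 0.0023 × 14.89 × (19.40 + 17.8) × √26.6 = 0.0023 × 14.89 × 37.20 × 5.1575 = 6.5706 mm/d
ETc = Kc × ET₀ = 1.14 × 6.5706 = 7.4905 mm/d
Crop demand D = ETc × 31 d = 7.4905 × 31 = 232.206 mm
Pe = 0.73 × 31.1 = 22.703 mm
D − Pe = 232.206 − 22.703 = 209.503 mm

210 mm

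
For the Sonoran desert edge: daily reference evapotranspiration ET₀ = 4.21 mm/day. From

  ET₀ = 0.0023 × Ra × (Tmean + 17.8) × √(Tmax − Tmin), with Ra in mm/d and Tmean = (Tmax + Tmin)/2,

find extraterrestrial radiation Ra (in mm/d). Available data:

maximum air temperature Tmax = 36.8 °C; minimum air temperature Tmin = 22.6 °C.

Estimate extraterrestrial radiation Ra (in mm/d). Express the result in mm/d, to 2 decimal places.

10.23 mm/d

Tmean = 29.70 °C; √ΔT = 3.7683
Ra = ET₀ / [0.0023 × (Tmean+17.8) × √ΔT] = 4.21 / (0.0023 × 47.50 × 3.7683) = 10.226 mm/d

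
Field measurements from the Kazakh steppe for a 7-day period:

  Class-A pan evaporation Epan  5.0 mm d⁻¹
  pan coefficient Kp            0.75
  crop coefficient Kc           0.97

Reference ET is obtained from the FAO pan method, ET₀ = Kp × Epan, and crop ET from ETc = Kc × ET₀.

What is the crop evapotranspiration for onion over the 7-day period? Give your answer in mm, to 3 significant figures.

ET₀ = 0.75 × 5.0 = 3.7500 mm/d
ETc = Kc × ET₀ = 0.97 × 3.7500 = 3.6375 mm/d
Over 7 days: 3.6375 × 7 = 25.463 mm

25.5 mm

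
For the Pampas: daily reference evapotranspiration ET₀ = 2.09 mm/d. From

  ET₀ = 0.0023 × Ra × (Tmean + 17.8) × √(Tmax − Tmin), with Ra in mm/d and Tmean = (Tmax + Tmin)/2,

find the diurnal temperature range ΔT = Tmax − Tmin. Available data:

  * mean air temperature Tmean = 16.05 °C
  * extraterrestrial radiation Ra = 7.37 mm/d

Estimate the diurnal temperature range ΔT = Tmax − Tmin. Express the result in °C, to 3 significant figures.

√ΔT = ET₀ / [0.0023 × Ra × (Tmean+17.8)] = 2.09 / (0.0023 × 7.37 × 33.85) = 3.6424
ΔT = 3.6424² = 13.267 °C

13.3 °C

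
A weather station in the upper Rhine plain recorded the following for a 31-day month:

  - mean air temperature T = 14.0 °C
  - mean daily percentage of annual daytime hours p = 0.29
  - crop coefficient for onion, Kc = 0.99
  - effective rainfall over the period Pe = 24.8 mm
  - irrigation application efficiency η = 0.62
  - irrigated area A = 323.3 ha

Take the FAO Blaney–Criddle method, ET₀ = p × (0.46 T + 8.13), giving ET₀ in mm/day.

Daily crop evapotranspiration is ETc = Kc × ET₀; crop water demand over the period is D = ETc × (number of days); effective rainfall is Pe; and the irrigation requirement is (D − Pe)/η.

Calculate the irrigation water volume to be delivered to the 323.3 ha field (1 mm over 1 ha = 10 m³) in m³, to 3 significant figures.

ET₀ = 0.29 × (0.46 × 14.0 + 8.13) = 0.29 × 14.570 = 4.2253 mm/d
ETc = Kc × ET₀ = 0.99 × 4.2253 = 4.1830 mm/d
Crop demand D = ETc × 31 d = 4.1830 × 31 = 129.673 mm
D − Pe = 129.673 − 24.8 = 104.873 mm
Gross irrigation = 104.873 / 0.62 = 169.150 mm
Volume = 169.150 mm × 323.3 ha × 10 = 546862.0 m³

547000 m³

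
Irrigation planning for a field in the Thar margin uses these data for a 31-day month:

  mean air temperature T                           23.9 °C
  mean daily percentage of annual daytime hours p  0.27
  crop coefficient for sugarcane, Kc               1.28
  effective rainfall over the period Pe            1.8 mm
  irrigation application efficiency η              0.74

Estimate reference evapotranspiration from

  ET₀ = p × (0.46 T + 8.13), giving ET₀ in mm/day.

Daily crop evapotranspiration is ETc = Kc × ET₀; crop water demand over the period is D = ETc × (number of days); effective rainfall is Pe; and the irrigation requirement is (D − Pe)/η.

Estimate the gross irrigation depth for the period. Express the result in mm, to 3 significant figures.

274 mm

ET₀ = 0.27 × (0.46 × 23.9 + 8.13) = 0.27 × 19.124 = 5.1635 mm/d
ETc = Kc × ET₀ = 1.28 × 5.1635 = 6.6093 mm/d
Crop demand D = ETc × 31 d = 6.6093 × 31 = 204.888 mm
D − Pe = 204.888 − 1.8 = 203.088 mm
Gross irrigation = 203.088 / 0.74 = 274.443 mm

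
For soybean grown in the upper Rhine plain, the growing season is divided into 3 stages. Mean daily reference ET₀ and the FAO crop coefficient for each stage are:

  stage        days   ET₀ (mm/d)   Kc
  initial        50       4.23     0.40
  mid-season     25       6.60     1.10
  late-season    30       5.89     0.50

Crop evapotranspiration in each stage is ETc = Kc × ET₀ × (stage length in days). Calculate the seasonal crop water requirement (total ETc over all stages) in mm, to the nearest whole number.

initial: 0.40 × 4.23 × 50 = 84.60 mm
mid-season: 1.10 × 6.60 × 25 = 181.50 mm
late-season: 0.50 × 5.89 × 30 = 88.35 mm
Seasonal total = 354.45 mm

354 mm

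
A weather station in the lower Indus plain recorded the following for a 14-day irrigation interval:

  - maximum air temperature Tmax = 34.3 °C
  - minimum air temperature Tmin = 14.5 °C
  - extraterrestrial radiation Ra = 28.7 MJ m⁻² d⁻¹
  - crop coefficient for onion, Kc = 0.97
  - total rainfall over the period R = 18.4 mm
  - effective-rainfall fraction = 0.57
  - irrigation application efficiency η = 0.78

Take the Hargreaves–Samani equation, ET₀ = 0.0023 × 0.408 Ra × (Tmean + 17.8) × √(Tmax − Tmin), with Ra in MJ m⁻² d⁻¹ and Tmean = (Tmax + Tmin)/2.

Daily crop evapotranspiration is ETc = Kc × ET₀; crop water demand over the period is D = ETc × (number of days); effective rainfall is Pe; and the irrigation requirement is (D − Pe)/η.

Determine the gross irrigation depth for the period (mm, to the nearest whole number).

Tmean = (34.3 + 14.5)/2 = 24.40 °C
0.408 Ra = 0.408 × 28.7 = 11.7096 mm/d equivalent
ET₀ = 0.0023 × 11.7096 × (24.40 + 17.8) × √19.8 = 0.0023 × 11.7096 × 42.20 × 4.4497 = 5.0572 mm/d
ETc = Kc × ET₀ = 0.97 × 5.0572 = 4.9055 mm/d
Crop demand D = ETc × 14 d = 4.9055 × 14 = 68.677 mm
Pe = 0.57 × 18.4 = 10.488 mm
D − Pe = 68.677 − 10.488 = 58.189 mm
Gross irrigation = 58.189 / 0.78 = 74.601 mm

75 mm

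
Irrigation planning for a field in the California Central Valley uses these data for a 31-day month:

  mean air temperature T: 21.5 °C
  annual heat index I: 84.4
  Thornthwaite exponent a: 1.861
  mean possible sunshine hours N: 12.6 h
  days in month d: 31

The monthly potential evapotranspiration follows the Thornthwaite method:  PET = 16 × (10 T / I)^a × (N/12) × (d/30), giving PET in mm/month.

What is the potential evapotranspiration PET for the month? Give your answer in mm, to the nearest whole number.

99 mm

10T/I = 10 × 21.5 / 84.4 = 2.5474
(10T/I)^a = 2.5474^1.861 = 5.6983
Uncorrected PET = 16 × 5.6983 = 91.173 mm
Correction = (N/12)(d/30) = (12.6/12)(31/30) = 1.0850
PET = 91.173 × 1.0850 = 98.923 mm/month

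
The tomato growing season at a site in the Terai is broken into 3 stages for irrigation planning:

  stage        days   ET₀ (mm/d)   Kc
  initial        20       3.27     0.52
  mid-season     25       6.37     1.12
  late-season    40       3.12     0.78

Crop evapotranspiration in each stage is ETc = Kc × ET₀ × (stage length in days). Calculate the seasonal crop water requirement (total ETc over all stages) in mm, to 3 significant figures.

310 mm

initial: 0.52 × 3.27 × 20 = 34.01 mm
mid-season: 1.12 × 6.37 × 25 = 178.36 mm
late-season: 0.78 × 3.12 × 40 = 97.34 mm
Seasonal total = 309.71 mm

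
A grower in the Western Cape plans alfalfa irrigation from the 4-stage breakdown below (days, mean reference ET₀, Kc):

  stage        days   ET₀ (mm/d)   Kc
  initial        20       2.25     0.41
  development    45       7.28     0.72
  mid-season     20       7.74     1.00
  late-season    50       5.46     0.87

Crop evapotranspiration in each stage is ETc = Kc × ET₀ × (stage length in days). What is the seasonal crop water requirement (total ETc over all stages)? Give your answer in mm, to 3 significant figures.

initial: 0.41 × 2.25 × 20 = 18.45 mm
development: 0.72 × 7.28 × 45 = 235.87 mm
mid-season: 1.00 × 7.74 × 20 = 154.80 mm
late-season: 0.87 × 5.46 × 50 = 237.51 mm
Seasonal total = 646.63 mm

647 mm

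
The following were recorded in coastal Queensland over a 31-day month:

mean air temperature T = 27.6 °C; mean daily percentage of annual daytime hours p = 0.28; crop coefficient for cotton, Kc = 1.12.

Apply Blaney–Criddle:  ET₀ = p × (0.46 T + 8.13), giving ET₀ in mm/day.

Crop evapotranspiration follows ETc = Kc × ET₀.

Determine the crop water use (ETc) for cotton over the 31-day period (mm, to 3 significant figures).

202 mm

ET₀ = 0.28 × (0.46 × 27.6 + 8.13) = 0.28 × 20.826 = 5.8313 mm/d
ETc = Kc × ET₀ = 1.12 × 5.8313 = 6.5311 mm/d
Over 31 days: 6.5311 × 31 = 202.464 mm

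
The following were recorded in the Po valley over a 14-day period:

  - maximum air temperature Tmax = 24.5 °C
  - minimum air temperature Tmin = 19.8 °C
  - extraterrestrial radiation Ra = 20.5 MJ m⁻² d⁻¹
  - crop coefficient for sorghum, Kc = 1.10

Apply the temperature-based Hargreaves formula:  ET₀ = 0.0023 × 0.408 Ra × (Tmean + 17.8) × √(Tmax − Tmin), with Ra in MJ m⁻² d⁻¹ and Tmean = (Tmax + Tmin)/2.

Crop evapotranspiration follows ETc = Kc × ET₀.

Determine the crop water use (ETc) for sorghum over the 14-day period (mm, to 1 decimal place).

25.7 mm

Tmean = (24.5 + 19.8)/2 = 22.15 °C
0.408 Ra = 0.408 × 20.5 = 8.3640 mm/d equivalent
ET₀ = 0.0023 × 8.3640 × (22.15 + 17.8) × √4.7 = 0.0023 × 8.3640 × 39.95 × 2.1679 = 1.6661 mm/d
ETc = Kc × ET₀ = 1.10 × 1.6661 = 1.8327 mm/d
Over 14 days: 1.8327 × 14 = 25.658 mm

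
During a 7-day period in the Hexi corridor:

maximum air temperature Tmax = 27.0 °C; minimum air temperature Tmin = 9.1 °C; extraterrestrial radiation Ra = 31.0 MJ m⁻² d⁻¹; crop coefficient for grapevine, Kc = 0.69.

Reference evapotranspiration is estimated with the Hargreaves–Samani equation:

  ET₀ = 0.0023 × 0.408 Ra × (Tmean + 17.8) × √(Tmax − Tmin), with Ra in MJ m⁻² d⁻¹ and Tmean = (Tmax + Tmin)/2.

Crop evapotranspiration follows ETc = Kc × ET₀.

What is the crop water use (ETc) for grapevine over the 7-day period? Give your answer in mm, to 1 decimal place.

21.3 mm

Tmean = (27.0 + 9.1)/2 = 18.05 °C
0.408 Ra = 0.408 × 31.0 = 12.6480 mm/d equivalent
ET₀ = 0.0023 × 12.6480 × (18.05 + 17.8) × √17.9 = 0.0023 × 12.6480 × 35.85 × 4.2308 = 4.4123 mm/d
ETc = Kc × ET₀ = 0.69 × 4.4123 = 3.0445 mm/d
Over 7 days: 3.0445 × 7 = 21.312 mm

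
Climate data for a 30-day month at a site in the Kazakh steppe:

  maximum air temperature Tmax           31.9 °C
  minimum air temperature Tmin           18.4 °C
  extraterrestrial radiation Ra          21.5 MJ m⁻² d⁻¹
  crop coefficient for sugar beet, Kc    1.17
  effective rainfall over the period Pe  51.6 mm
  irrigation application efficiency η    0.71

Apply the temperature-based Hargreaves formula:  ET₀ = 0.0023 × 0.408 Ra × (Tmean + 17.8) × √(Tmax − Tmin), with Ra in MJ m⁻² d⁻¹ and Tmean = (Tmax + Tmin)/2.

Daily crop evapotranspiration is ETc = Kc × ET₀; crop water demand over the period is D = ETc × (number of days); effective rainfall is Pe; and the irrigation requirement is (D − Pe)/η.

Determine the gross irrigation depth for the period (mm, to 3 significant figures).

Tmean = (31.9 + 18.4)/2 = 25.15 °C
0.408 Ra = 0.408 × 21.5 = 8.7720 mm/d equivalent
ET₀ = 0.0023 × 8.7720 × (25.15 + 17.8) × √13.5 = 0.0023 × 8.7720 × 42.95 × 3.6742 = 3.1838 mm/d
ETc = Kc × ET₀ = 1.17 × 3.1838 = 3.7250 mm/d
Crop demand D = ETc × 30 d = 3.7250 × 30 = 111.750 mm
D − Pe = 111.750 − 51.6 = 60.150 mm
Gross irrigation = 60.150 / 0.71 = 84.718 mm

84.7 mm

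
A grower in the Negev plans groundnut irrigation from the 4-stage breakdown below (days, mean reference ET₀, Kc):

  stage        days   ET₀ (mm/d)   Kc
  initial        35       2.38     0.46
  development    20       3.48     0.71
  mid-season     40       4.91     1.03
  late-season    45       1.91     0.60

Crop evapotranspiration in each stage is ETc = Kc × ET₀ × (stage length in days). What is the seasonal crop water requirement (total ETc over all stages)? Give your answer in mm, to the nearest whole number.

342 mm

initial: 0.46 × 2.38 × 35 = 38.32 mm
development: 0.71 × 3.48 × 20 = 49.42 mm
mid-season: 1.03 × 4.91 × 40 = 202.29 mm
late-season: 0.60 × 1.91 × 45 = 51.57 mm
Seasonal total = 341.60 mm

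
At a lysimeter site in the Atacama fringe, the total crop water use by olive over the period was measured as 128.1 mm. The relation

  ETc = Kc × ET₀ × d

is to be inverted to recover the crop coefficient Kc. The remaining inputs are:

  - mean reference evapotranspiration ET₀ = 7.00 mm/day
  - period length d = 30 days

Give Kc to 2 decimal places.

0.61

ETc = Kc × ET₀ × d  ⇒  Kc = ETc / (ET₀ × d)
Kc = 128.1 / (7.00 × 30) = 128.1 / 210.00 = 0.6100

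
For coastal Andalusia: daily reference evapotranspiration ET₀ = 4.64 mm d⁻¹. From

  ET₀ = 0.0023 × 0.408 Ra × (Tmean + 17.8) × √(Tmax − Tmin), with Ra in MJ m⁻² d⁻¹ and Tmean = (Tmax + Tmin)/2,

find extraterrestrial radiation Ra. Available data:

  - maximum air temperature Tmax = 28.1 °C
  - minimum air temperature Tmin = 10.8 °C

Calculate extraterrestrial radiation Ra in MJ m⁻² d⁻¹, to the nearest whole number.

Tmean = (28.1+10.8)/2 = 19.45 °C; ΔT = 17.3
Ra = ET₀ / [0.0023 × 0.408 × (Tmean+17.8) × √ΔT]
   = 4.64 / (0.0023 × 0.408 × 37.25 × 4.1593) = 31.914 MJ m⁻² d⁻¹

32 MJ m⁻² d⁻¹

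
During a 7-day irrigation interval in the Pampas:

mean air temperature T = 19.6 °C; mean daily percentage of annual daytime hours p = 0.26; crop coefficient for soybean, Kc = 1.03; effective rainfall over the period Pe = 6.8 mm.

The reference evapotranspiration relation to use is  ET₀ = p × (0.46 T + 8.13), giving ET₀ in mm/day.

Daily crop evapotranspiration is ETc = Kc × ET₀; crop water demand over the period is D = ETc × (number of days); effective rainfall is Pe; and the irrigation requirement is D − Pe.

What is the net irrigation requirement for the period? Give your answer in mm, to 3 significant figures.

25.3 mm

ET₀ = 0.26 × (0.46 × 19.6 + 8.13) = 0.26 × 17.146 = 4.4580 mm/d
ETc = Kc × ET₀ = 1.03 × 4.4580 = 4.5917 mm/d
Crop demand D = ETc × 7 d = 4.5917 × 7 = 32.142 mm
D − Pe = 32.142 − 6.8 = 25.342 mm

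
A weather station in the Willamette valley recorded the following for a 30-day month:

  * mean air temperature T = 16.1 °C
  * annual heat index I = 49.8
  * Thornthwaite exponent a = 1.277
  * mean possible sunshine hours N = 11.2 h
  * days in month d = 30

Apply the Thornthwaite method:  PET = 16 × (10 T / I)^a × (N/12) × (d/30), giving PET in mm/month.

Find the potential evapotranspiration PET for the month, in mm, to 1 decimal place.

10T/I = 10 × 16.1 / 49.8 = 3.2329
(10T/I)^a = 3.2329^1.277 = 4.4745
Uncorrected PET = 16 × 4.4745 = 71.592 mm
Correction = (N/12)(d/30) = (11.2/12)(30/30) = 0.9333
PET = 71.592 × 0.9333 = 66.817 mm/month

66.8 mm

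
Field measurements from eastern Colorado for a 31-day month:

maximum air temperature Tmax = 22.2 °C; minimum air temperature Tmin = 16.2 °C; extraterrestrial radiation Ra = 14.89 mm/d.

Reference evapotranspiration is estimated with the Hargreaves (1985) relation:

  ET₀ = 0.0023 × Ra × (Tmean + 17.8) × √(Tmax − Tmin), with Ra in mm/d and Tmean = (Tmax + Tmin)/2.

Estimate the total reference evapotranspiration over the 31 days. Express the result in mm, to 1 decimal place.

Tmean = (22.2 + 16.2)/2 = 19.20 °C
ET₀ = 0.0023 × 14.89 × (19.20 + 17.8) × √6.0 = 0.0023 × 14.89 × 37.00 × 2.4495 = 3.1039 mm/d
Over 31 days: 3.1039 × 31 = 96.221 mm

96.2 mm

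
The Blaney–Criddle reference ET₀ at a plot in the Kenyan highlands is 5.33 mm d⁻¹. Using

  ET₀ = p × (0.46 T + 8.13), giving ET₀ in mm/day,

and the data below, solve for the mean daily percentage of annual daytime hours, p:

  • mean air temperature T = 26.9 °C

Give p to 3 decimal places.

p = ET₀ / (0.46 T + 8.13) = 5.33 / (0.46 × 26.9 + 8.13) = 5.33 / 20.504 = 0.2599

0.260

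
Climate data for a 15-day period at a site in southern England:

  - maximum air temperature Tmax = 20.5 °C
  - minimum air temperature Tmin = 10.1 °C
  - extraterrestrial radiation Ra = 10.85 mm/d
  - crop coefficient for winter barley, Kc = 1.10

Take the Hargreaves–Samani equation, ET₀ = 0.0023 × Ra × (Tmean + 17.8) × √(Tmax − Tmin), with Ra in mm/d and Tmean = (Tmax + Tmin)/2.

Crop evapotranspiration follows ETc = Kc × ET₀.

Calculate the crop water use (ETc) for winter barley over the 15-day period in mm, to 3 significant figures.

Tmean = (20.5 + 10.1)/2 = 15.30 °C
ET₀ = 0.0023 × 10.85 × (15.30 + 17.8) × √10.4 = 0.0023 × 10.85 × 33.10 × 3.2249 = 2.6638 mm/d
ETc = Kc × ET₀ = 1.10 × 2.6638 = 2.9302 mm/d
Over 15 days: 2.9302 × 15 = 43.953 mm

44.0 mm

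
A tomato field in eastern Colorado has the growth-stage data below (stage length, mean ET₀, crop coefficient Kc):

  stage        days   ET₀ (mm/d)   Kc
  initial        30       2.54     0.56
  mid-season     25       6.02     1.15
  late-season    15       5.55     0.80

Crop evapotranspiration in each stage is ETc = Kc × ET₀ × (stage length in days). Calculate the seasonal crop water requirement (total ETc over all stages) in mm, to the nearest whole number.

initial: 0.56 × 2.54 × 30 = 42.67 mm
mid-season: 1.15 × 6.02 × 25 = 173.08 mm
late-season: 0.80 × 5.55 × 15 = 66.60 mm
Seasonal total = 282.35 mm

282 mm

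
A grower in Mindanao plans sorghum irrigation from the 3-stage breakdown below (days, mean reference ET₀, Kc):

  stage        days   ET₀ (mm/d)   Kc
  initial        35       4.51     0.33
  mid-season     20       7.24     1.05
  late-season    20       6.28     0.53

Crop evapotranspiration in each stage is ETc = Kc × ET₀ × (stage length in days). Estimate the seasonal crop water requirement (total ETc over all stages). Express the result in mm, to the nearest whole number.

initial: 0.33 × 4.51 × 35 = 52.09 mm
mid-season: 1.05 × 7.24 × 20 = 152.04 mm
late-season: 0.53 × 6.28 × 20 = 66.57 mm
Seasonal total = 270.70 mm

271 mm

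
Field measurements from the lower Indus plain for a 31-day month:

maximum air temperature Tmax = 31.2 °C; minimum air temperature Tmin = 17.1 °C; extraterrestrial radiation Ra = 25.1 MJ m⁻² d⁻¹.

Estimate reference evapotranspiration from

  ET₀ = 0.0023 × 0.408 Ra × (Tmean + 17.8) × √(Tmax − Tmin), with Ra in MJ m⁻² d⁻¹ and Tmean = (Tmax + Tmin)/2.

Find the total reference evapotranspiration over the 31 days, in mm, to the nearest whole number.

115 mm

Tmean = (31.2 + 17.1)/2 = 24.15 °C
0.408 Ra = 0.408 × 25.1 = 10.2408 mm/d equivalent
ET₀ = 0.0023 × 10.2408 × (24.15 + 17.8) × √14.1 = 0.0023 × 10.2408 × 41.95 × 3.7550 = 3.7103 mm/d
Over 31 days: 3.7103 × 31 = 115.019 mm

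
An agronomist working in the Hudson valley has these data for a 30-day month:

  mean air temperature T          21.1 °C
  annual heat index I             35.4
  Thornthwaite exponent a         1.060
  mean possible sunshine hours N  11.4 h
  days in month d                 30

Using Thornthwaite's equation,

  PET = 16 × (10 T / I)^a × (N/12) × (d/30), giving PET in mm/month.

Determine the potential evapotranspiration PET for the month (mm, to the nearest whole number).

101 mm

10T/I = 10 × 21.1 / 35.4 = 5.9605
(10T/I)^a = 5.9605^1.060 = 6.6344
Uncorrected PET = 16 × 6.6344 = 106.150 mm
Correction = (N/12)(d/30) = (11.4/12)(30/30) = 0.9500
PET = 106.150 × 0.9500 = 100.843 mm/month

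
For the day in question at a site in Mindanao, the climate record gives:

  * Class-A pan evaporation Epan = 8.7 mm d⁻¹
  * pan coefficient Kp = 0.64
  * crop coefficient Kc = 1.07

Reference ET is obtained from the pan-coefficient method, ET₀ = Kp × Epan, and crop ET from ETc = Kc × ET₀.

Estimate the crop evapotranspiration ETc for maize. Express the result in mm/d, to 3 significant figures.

ET₀ = 0.64 × 8.7 = 5.5680 mm/d
ETc = Kc × ET₀ = 1.07 × 5.5680 = 5.9578 mm/d

5.96 mm/d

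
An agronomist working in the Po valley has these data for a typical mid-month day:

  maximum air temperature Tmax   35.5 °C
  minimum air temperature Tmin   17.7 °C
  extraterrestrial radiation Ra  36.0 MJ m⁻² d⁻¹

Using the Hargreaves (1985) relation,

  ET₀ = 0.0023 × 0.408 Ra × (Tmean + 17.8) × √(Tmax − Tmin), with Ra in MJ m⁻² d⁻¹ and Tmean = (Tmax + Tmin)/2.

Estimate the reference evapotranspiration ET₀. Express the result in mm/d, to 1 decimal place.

Tmean = (35.5 + 17.7)/2 = 26.60 °C
0.408 Ra = 0.408 × 36.0 = 14.6880 mm/d equivalent
ET₀ = 0.0023 × 14.6880 × (26.60 + 17.8) × √17.8 = 0.0023 × 14.6880 × 44.40 × 4.2190 = 6.3282 mm/d

6.3 mm/d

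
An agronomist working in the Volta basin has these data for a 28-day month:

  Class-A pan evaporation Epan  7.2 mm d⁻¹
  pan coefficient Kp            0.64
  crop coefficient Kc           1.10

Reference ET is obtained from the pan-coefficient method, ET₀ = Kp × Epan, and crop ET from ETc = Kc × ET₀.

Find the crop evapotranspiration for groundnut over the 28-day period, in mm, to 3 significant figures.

ET₀ = 0.64 × 7.2 = 4.6080 mm/d
ETc = Kc × ET₀ = 1.10 × 4.6080 = 5.0688 mm/d
Over 28 days: 5.0688 × 28 = 141.926 mm

142 mm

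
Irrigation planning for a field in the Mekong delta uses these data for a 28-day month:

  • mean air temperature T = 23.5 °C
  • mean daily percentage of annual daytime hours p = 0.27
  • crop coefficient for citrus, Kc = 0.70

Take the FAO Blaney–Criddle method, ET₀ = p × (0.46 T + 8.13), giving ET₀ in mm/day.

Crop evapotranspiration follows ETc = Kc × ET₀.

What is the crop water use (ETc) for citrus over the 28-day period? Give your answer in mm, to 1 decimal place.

100.2 mm

ET₀ = 0.27 × (0.46 × 23.5 + 8.13) = 0.27 × 18.940 = 5.1138 mm/d
ETc = Kc × ET₀ = 0.70 × 5.1138 = 3.5797 mm/d
Over 28 days: 3.5797 × 28 = 100.232 mm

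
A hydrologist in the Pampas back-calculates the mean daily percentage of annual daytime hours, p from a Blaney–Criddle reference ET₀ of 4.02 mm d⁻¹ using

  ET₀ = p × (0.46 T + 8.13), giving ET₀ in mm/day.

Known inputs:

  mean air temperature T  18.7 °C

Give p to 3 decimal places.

0.240

p = ET₀ / (0.46 T + 8.13) = 4.02 / (0.46 × 18.7 + 8.13) = 4.02 / 16.732 = 0.2403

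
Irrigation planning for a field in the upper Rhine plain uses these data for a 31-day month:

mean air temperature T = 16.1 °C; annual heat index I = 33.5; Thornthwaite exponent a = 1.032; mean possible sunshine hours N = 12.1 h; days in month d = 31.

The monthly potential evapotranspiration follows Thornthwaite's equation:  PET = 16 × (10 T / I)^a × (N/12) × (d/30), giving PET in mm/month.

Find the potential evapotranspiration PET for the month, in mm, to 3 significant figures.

10T/I = 10 × 16.1 / 33.5 = 4.8060
(10T/I)^a = 4.8060^1.032 = 5.0536
Uncorrected PET = 16 × 5.0536 = 80.858 mm
Correction = (N/12)(d/30) = (12.1/12)(31/30) = 1.0419
PET = 80.858 × 1.0419 = 84.246 mm/month

84.2 mm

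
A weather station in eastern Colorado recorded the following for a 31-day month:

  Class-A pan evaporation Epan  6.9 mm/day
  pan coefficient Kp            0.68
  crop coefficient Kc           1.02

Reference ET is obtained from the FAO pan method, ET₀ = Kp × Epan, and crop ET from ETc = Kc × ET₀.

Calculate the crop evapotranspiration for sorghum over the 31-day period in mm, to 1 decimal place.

148.4 mm

ET₀ = 0.68 × 6.9 = 4.6920 mm/d
ETc = Kc × ET₀ = 1.02 × 4.6920 = 4.7858 mm/d
Over 31 days: 4.7858 × 31 = 148.360 mm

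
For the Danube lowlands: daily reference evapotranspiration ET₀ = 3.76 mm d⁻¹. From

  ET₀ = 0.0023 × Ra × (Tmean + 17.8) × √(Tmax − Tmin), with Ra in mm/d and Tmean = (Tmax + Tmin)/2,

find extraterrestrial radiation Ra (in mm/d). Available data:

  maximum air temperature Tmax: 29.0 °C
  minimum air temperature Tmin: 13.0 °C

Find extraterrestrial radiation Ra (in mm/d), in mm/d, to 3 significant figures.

Tmean = 21.00 °C; √ΔT = 4.0000
Ra = ET₀ / [0.0023 × (Tmean+17.8) × √ΔT] = 3.76 / (0.0023 × 38.80 × 4.0000) = 10.533 mm/d

10.5 mm/d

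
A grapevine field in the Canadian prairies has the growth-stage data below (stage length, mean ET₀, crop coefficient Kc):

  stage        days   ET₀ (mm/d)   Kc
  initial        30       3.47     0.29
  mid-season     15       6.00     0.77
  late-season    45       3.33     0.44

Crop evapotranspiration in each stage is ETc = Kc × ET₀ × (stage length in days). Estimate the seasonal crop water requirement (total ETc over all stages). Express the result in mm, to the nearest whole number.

initial: 0.29 × 3.47 × 30 = 30.19 mm
mid-season: 0.77 × 6.00 × 15 = 69.30 mm
late-season: 0.44 × 3.33 × 45 = 65.93 mm
Seasonal total = 165.42 mm

165 mm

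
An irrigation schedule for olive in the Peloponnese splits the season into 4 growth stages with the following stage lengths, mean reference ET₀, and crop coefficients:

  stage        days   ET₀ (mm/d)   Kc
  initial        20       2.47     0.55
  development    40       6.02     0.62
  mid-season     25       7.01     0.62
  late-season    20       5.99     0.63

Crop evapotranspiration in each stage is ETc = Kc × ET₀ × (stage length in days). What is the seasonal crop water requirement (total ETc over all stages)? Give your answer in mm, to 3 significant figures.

initial: 0.55 × 2.47 × 20 = 27.17 mm
development: 0.62 × 6.02 × 40 = 149.30 mm
mid-season: 0.62 × 7.01 × 25 = 108.66 mm
late-season: 0.63 × 5.99 × 20 = 75.47 mm
Seasonal total = 360.60 mm

361 mm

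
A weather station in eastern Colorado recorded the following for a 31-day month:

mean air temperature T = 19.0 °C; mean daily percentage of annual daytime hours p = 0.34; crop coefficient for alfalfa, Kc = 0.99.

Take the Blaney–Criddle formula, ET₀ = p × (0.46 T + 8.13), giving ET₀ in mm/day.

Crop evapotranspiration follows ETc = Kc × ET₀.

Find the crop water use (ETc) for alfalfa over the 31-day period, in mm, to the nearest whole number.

176 mm

ET₀ = 0.34 × (0.46 × 19.0 + 8.13) = 0.34 × 16.870 = 5.7358 mm/d
ETc = Kc × ET₀ = 0.99 × 5.7358 = 5.6784 mm/d
Over 31 days: 5.6784 × 31 = 176.030 mm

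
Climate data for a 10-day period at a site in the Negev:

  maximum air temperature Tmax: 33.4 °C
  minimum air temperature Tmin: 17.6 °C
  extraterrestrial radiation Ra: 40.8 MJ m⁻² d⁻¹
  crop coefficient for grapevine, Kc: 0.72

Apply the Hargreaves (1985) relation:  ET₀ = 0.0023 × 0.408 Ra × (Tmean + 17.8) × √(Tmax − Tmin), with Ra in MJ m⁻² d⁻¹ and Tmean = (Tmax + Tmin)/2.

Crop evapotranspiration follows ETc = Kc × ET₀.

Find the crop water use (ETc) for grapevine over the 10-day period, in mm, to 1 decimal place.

47.4 mm

Tmean = (33.4 + 17.6)/2 = 25.50 °C
0.408 Ra = 0.408 × 40.8 = 16.6464 mm/d equivalent
ET₀ = 0.0023 × 16.6464 × (25.50 + 17.8) × √15.8 = 0.0023 × 16.6464 × 43.30 × 3.9749 = 6.5896 mm/d
ETc = Kc × ET₀ = 0.72 × 6.5896 = 4.7445 mm/d
Over 10 days: 4.7445 × 10 = 47.445 mm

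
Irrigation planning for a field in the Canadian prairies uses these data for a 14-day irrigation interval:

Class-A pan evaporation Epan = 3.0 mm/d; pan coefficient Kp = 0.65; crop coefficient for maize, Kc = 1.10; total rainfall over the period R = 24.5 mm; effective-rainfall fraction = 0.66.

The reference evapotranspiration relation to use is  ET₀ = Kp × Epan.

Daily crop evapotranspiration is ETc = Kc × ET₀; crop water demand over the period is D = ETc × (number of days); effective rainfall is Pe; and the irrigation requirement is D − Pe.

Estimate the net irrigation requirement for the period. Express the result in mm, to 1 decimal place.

ET₀ = 0.65 × 3.0 = 1.9500 mm/d
ETc = Kc × ET₀ = 1.10 × 1.9500 = 2.1450 mm/d
Crop demand D = ETc × 14 d = 2.1450 × 14 = 30.030 mm
Pe = 0.66 × 24.5 = 16.170 mm
D − Pe = 30.030 − 16.170 = 13.860 mm

13.9 mm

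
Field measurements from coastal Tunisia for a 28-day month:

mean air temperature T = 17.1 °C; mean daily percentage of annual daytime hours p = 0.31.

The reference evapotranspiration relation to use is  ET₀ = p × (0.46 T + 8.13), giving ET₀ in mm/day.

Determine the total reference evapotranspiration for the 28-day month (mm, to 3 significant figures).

ET₀ = 0.31 × (0.46 × 17.1 + 8.13) = 0.31 × 15.996 = 4.9588 mm/d
Monthly total = 4.9588 × 28 = 138.846 mm

139 mm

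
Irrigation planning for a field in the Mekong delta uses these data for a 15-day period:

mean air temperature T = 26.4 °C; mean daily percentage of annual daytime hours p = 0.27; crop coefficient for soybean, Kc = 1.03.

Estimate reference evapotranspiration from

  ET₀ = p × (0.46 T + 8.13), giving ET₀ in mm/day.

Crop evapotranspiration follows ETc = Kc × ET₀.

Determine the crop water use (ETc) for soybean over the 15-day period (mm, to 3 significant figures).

84.6 mm

ET₀ = 0.27 × (0.46 × 26.4 + 8.13) = 0.27 × 20.274 = 5.4740 mm/d
ETc = Kc × ET₀ = 1.03 × 5.4740 = 5.6382 mm/d
Over 15 days: 5.6382 × 15 = 84.573 mm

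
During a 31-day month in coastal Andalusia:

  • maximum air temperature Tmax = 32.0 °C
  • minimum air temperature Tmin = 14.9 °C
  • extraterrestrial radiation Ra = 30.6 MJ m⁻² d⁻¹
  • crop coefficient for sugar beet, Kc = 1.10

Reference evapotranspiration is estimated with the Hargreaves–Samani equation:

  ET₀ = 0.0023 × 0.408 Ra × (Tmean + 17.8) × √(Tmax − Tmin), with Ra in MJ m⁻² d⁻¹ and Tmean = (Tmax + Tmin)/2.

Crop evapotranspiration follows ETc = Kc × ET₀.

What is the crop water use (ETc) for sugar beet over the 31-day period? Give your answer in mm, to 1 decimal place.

167.0 mm

Tmean = (32.0 + 14.9)/2 = 23.45 °C
0.408 Ra = 0.408 × 30.6 = 12.4848 mm/d equivalent
ET₀ = 0.0023 × 12.4848 × (23.45 + 17.8) × √17.1 = 0.0023 × 12.4848 × 41.25 × 4.1352 = 4.8981 mm/d
ETc = Kc × ET₀ = 1.10 × 4.8981 = 5.3879 mm/d
Over 31 days: 5.3879 × 31 = 167.025 mm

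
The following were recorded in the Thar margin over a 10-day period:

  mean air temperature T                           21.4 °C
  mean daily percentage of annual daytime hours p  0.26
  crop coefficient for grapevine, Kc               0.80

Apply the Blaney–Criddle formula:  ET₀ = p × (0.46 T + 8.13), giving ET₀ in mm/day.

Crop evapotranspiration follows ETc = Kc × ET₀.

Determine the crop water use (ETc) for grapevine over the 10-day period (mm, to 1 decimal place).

37.4 mm

ET₀ = 0.26 × (0.46 × 21.4 + 8.13) = 0.26 × 17.974 = 4.6732 mm/d
ETc = Kc × ET₀ = 0.80 × 4.6732 = 3.7386 mm/d
Over 10 days: 3.7386 × 10 = 37.386 mm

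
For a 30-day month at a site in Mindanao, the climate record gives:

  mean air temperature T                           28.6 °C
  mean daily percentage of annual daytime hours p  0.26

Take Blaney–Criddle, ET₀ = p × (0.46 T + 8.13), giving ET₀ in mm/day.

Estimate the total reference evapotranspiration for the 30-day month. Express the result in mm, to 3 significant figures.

ET₀ = 0.26 × (0.46 × 28.6 + 8.13) = 0.26 × 21.286 = 5.5344 mm/d
Monthly total = 5.5344 × 30 = 166.032 mm

166 mm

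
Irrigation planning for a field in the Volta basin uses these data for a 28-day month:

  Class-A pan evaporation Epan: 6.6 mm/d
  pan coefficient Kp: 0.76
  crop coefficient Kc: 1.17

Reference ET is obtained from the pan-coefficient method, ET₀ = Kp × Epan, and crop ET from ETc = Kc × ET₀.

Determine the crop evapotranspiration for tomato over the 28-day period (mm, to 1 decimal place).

164.3 mm

ET₀ = 0.76 × 6.6 = 5.0160 mm/d
ETc = Kc × ET₀ = 1.17 × 5.0160 = 5.8687 mm/d
Over 28 days: 5.8687 × 28 = 164.324 mm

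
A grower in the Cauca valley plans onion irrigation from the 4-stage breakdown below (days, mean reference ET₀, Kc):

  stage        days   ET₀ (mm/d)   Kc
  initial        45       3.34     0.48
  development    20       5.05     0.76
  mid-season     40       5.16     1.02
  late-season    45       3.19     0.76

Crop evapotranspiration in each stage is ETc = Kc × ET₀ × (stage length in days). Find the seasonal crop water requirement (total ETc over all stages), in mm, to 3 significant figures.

initial: 0.48 × 3.34 × 45 = 72.14 mm
development: 0.76 × 5.05 × 20 = 76.76 mm
mid-season: 1.02 × 5.16 × 40 = 210.53 mm
late-season: 0.76 × 3.19 × 45 = 109.10 mm
Seasonal total = 468.53 mm

469 mm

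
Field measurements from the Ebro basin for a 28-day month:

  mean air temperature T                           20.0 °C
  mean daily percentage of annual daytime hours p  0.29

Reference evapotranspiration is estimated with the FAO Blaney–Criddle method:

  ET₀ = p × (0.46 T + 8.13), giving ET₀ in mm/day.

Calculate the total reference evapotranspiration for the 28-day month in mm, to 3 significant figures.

141 mm

ET₀ = 0.29 × (0.46 × 20.0 + 8.13) = 0.29 × 17.330 = 5.0257 mm/d
Monthly total = 5.0257 × 28 = 140.720 mm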